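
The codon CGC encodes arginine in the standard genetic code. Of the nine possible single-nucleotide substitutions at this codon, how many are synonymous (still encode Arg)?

3

Position 1: none → 0 synonymous.
Position 2: none → 0 synonymous.
Position 3: CGU, CGA, CGG → 3 synonymous.
Total: 0 + 0 + 3 = 3.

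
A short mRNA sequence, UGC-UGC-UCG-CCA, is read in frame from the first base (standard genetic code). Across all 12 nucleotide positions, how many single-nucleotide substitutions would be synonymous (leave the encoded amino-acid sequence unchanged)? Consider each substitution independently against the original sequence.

8

Codon 1 (UGC, Cys): 1 synonymous substitution.
Codon 2 (UGC, Cys): 1 synonymous substitution.
Codon 3 (UCG, Ser): 3 synonymous substitutions.
Codon 4 (CCA, Pro): 3 synonymous substitutions.
Total: 1 + 1 + 3 + 3 = 8.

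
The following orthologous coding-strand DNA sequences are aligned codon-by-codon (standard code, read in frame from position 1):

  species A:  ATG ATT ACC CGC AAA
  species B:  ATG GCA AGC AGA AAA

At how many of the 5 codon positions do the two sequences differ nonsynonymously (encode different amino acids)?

2

Codon 1: ATG Met / ATG Met — identical.
Codon 2: ATT Ile / GCA Ala — nonsynonymous.
Codon 3: ACC Thr / AGC Ser — nonsynonymous.
Codon 4: CGC Arg / AGA Arg — synonymous.
Codon 5: AAA Lys / AAA Lys — identical.
Nonsynonymous differences: 2.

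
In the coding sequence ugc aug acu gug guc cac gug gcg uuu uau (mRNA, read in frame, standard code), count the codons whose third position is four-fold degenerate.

5

Codon 1 UGC (Cys): third position 2-fold.
Codon 2 AUG (Met): third position 1-fold.
Codon 3 ACU (Thr): third position 4-fold.
Codon 4 GUG (Val): third position 4-fold.
Codon 5 GUC (Val): third position 4-fold.
Codon 6 CAC (His): third position 2-fold.
Codon 7 GUG (Val): third position 4-fold.
Codon 8 GCG (Ala): third position 4-fold.
Codon 9 UUU (Phe): third position 2-fold.
Codon 10 UAU (Tyr): third position 2-fold.
Four-fold degenerate third positions: 5.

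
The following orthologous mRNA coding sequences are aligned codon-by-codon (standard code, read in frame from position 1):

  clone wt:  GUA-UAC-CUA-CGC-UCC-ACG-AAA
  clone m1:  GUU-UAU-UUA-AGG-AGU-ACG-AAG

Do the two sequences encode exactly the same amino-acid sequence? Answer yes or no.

Codon 1: GUA Val / GUU Val — synonymous.
Codon 2: UAC Tyr / UAU Tyr — synonymous.
Codon 3: CUA Leu / UUA Leu — synonymous.
Codon 4: CGC Arg / AGG Arg — synonymous.
Codon 5: UCC Ser / AGU Ser — synonymous.
Codon 6: ACG Thr / ACG Thr — identical.
Codon 7: AAA Lys / AAG Lys — synonymous.
Nonsynonymous differences: 0 → same protein.

yes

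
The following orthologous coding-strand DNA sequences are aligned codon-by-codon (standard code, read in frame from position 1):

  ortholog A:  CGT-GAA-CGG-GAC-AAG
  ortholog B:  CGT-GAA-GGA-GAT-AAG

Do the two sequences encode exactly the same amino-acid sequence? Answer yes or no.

Codon 1: CGT Arg / CGT Arg — identical.
Codon 2: GAA Glu / GAA Glu — identical.
Codon 3: CGG Arg / GGA Gly — nonsynonymous.
Codon 4: GAC Asp / GAT Asp — synonymous.
Codon 5: AAG Lys / AAG Lys — identical.
Nonsynonymous differences: 1 → different protein.

no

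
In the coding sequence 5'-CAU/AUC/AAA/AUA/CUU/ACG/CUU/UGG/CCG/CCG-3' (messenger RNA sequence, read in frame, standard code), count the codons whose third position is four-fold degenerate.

5

Codon 1 CAU (His): third position 2-fold.
Codon 2 AUC (Ile): third position 3-fold.
Codon 3 AAA (Lys): third position 2-fold.
Codon 4 AUA (Ile): third position 3-fold.
Codon 5 CUU (Leu): third position 4-fold.
Codon 6 ACG (Thr): third position 4-fold.
Codon 7 CUU (Leu): third position 4-fold.
Codon 8 UGG (Trp): third position 1-fold.
Codon 9 CCG (Pro): third position 4-fold.
Codon 10 CCG (Pro): third position 4-fold.
Four-fold degenerate third positions: 5.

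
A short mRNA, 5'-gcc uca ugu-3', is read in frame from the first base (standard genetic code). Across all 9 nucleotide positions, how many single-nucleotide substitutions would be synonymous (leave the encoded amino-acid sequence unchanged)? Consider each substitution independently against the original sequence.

Codon 1 (GCC, Ala): 3 synonymous substitutions.
Codon 2 (UCA, Ser): 3 synonymous substitutions.
Codon 3 (UGU, Cys): 1 synonymous substitution.
Total: 3 + 3 + 1 = 7.

7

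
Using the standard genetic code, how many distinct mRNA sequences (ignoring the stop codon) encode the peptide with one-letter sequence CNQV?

Cys: 2 codons.
Asn: 2 codons.
Gln: 2 codons.
Val: 4 codons.
2 × 2 × 2 × 4 = 32.

32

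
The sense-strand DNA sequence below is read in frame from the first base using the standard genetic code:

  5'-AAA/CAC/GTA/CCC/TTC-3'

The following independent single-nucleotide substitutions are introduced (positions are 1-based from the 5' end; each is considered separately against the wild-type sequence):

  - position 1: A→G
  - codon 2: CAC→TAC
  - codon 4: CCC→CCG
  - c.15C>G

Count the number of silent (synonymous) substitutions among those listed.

1

Codon 1: AAA (Lys) → GAA (Glu) — missense.
Codon 2: CAC (His) → TAC (Tyr) — missense.
Codon 4: CCC (Pro) → CCG (Pro) — synonymous.
Codon 5: TTC (Phe) → TTG (Leu) — missense.
Synonymous: 1 of 4.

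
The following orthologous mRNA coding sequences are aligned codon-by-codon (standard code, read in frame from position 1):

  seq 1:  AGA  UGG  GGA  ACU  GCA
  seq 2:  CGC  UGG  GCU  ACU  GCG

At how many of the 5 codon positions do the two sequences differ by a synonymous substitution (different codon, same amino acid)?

2

Codon 1: AGA Arg / CGC Arg — synonymous.
Codon 2: UGG Trp / UGG Trp — identical.
Codon 3: GGA Gly / GCU Ala — nonsynonymous.
Codon 4: ACU Thr / ACU Thr — identical.
Codon 5: GCA Ala / GCG Ala — synonymous.
Synonymous differences: 2.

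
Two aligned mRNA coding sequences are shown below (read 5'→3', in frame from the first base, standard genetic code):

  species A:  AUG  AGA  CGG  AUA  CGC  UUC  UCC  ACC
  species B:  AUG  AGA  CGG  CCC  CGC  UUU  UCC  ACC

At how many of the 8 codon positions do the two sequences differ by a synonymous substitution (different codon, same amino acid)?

1

Codon 1: AUG Met / AUG Met — identical.
Codon 2: AGA Arg / AGA Arg — identical.
Codon 3: CGG Arg / CGG Arg — identical.
Codon 4: AUA Ile / CCC Pro — nonsynonymous.
Codon 5: CGC Arg / CGC Arg — identical.
Codon 6: UUC Phe / UUU Phe — synonymous.
Codon 7: UCC Ser / UCC Ser — identical.
Codon 8: ACC Thr / ACC Thr — identical.
Synonymous differences: 1.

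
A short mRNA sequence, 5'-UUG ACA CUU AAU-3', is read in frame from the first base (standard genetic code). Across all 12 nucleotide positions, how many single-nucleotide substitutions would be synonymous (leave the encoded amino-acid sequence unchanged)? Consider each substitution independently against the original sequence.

Codon 1 (UUG, Leu): 2 synonymous substitutions.
Codon 2 (ACA, Thr): 3 synonymous substitutions.
Codon 3 (CUU, Leu): 3 synonymous substitutions.
Codon 4 (AAU, Asn): 1 synonymous substitution.
Total: 2 + 3 + 3 + 1 = 9.

9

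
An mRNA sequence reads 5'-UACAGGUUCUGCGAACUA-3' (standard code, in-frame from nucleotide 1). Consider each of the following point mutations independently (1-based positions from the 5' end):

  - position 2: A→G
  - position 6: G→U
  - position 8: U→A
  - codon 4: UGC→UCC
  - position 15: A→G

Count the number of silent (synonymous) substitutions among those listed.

1

Codon 1: UAC (Tyr) → UGC (Cys) — missense.
Codon 2: AGG (Arg) → AGU (Ser) — missense.
Codon 3: UUC (Phe) → UAC (Tyr) — missense.
Codon 4: UGC (Cys) → UCC (Ser) — missense.
Codon 5: GAA (Glu) → GAG (Glu) — synonymous.
Synonymous: 1 of 5.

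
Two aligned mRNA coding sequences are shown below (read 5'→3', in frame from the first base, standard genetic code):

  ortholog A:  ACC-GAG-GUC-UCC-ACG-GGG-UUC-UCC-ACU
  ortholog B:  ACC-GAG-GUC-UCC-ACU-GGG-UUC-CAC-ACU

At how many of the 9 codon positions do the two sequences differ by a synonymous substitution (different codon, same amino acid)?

Codon 1: ACC Thr / ACC Thr — identical.
Codon 2: GAG Glu / GAG Glu — identical.
Codon 3: GUC Val / GUC Val — identical.
Codon 4: UCC Ser / UCC Ser — identical.
Codon 5: ACG Thr / ACU Thr — synonymous.
Codon 6: GGG Gly / GGG Gly — identical.
Codon 7: UUC Phe / UUC Phe — identical.
Codon 8: UCC Ser / CAC His — nonsynonymous.
Codon 9: ACU Thr / ACU Thr — identical.
Synonymous differences: 1.

1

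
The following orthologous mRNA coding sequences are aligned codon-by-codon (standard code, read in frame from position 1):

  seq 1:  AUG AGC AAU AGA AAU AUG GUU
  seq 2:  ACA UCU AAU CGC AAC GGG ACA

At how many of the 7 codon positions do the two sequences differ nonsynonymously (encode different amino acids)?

Codon 1: AUG Met / ACA Thr — nonsynonymous.
Codon 2: AGC Ser / UCU Ser — synonymous.
Codon 3: AAU Asn / AAU Asn — identical.
Codon 4: AGA Arg / CGC Arg — synonymous.
Codon 5: AAU Asn / AAC Asn — synonymous.
Codon 6: AUG Met / GGG Gly — nonsynonymous.
Codon 7: GUU Val / ACA Thr — nonsynonymous.
Nonsynonymous differences: 3.

3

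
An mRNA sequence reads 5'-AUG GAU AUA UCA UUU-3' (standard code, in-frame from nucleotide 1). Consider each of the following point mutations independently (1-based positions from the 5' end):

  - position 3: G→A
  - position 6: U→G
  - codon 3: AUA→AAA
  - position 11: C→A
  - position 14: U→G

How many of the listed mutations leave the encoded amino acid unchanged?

0

Codon 1: AUG (Met) → AUA (Ile) — missense.
Codon 2: GAU (Asp) → GAG (Glu) — missense.
Codon 3: AUA (Ile) → AAA (Lys) — missense.
Codon 4: UCA (Ser) → UAA (Stop) — nonsense.
Codon 5: UUU (Phe) → UGU (Cys) — missense.
Synonymous: 0 of 5.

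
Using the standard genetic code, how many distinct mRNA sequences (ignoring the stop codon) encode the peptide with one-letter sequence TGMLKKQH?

Thr: 4 codons.
Gly: 4 codons.
Met: 1 codon.
Leu: 6 codons.
Lys: 2 codons.
Lys: 2 codons.
Gln: 2 codons.
His: 2 codons.
4 × 4 × 1 × 6 × 2 × 2 × 2 × 2 = 1536.

1536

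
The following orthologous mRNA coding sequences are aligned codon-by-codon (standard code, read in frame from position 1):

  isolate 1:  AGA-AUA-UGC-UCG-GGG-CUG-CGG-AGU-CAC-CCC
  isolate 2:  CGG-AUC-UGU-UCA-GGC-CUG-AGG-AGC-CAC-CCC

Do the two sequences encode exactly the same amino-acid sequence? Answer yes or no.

yes

Codon 1: AGA Arg / CGG Arg — synonymous.
Codon 2: AUA Ile / AUC Ile — synonymous.
Codon 3: UGC Cys / UGU Cys — synonymous.
Codon 4: UCG Ser / UCA Ser — synonymous.
Codon 5: GGG Gly / GGC Gly — synonymous.
Codon 6: CUG Leu / CUG Leu — identical.
Codon 7: CGG Arg / AGG Arg — synonymous.
Codon 8: AGU Ser / AGC Ser — synonymous.
Codon 9: CAC His / CAC His — identical.
Codon 10: CCC Pro / CCC Pro — identical.
Nonsynonymous differences: 0 → same protein.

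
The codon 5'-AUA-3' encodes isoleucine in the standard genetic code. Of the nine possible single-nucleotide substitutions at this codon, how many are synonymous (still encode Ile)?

Position 1: none → 0 synonymous.
Position 2: none → 0 synonymous.
Position 3: AUU, AUC → 2 synonymous.
Total: 0 + 0 + 2 = 2.

2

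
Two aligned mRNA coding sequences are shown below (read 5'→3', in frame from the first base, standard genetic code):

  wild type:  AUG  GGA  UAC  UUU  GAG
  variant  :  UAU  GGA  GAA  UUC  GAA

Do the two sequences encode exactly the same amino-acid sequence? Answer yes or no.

no

Codon 1: AUG Met / UAU Tyr — nonsynonymous.
Codon 2: GGA Gly / GGA Gly — identical.
Codon 3: UAC Tyr / GAA Glu — nonsynonymous.
Codon 4: UUU Phe / UUC Phe — synonymous.
Codon 5: GAG Glu / GAA Glu — synonymous.
Nonsynonymous differences: 2 → different protein.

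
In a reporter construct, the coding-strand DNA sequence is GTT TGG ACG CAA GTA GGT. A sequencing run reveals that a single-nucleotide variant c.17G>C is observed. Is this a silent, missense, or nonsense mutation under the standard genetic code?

Position 17 falls in codon 6: GGT → Gly.
After the substitution the codon is GCT → Ala.
Gly ≠ Ala, so this is a missense mutation.

missense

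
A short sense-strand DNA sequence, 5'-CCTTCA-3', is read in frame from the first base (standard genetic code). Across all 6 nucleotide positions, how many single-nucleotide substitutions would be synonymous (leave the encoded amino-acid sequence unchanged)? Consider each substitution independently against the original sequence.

Codon 1 (CCT, Pro): 3 synonymous substitutions.
Codon 2 (TCA, Ser): 3 synonymous substitutions.
Total: 3 + 3 = 6.

6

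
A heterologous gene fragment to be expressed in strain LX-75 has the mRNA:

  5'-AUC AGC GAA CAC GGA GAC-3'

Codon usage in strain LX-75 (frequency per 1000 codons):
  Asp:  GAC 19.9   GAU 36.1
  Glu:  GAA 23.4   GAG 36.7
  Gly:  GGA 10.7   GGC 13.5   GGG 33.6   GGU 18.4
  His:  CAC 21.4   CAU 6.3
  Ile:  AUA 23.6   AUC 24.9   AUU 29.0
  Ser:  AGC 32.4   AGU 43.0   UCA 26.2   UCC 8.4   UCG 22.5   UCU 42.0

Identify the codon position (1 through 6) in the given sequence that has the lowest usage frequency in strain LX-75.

5

Codon 1 AUC (Ile): 24.9 per 1000.
Codon 2 AGC (Ser): 32.4 per 1000.
Codon 3 GAA (Glu): 23.4 per 1000.
Codon 4 CAC (His): 21.4 per 1000.
Codon 5 GGA (Gly): 10.7 per 1000.
Codon 6 GAC (Asp): 19.9 per 1000.
Lowest frequency is 10.7 at codon 5.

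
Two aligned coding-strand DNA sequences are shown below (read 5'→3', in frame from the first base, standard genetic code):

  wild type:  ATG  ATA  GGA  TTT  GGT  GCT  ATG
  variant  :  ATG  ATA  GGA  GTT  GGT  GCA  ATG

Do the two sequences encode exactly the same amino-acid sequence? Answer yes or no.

no

Codon 1: ATG Met / ATG Met — identical.
Codon 2: ATA Ile / ATA Ile — identical.
Codon 3: GGA Gly / GGA Gly — identical.
Codon 4: TTT Phe / GTT Val — nonsynonymous.
Codon 5: GGT Gly / GGT Gly — identical.
Codon 6: GCT Ala / GCA Ala — synonymous.
Codon 7: ATG Met / ATG Met — identical.
Nonsynonymous differences: 1 → different protein.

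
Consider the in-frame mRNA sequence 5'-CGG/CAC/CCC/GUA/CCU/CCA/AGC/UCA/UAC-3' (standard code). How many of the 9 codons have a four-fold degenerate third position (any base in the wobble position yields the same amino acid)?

Codon 1 CGG (Arg): third position 4-fold.
Codon 2 CAC (His): third position 2-fold.
Codon 3 CCC (Pro): third position 4-fold.
Codon 4 GUA (Val): third position 4-fold.
Codon 5 CCU (Pro): third position 4-fold.
Codon 6 CCA (Pro): third position 4-fold.
Codon 7 AGC (Ser): third position 2-fold.
Codon 8 UCA (Ser): third position 4-fold.
Codon 9 UAC (Tyr): third position 2-fold.
Four-fold degenerate third positions: 6.

6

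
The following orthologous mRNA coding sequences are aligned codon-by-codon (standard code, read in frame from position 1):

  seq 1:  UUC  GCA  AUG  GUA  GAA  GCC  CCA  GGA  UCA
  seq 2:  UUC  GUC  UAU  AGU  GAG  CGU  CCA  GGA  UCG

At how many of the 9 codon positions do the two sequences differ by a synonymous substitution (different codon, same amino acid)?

2

Codon 1: UUC Phe / UUC Phe — identical.
Codon 2: GCA Ala / GUC Val — nonsynonymous.
Codon 3: AUG Met / UAU Tyr — nonsynonymous.
Codon 4: GUA Val / AGU Ser — nonsynonymous.
Codon 5: GAA Glu / GAG Glu — synonymous.
Codon 6: GCC Ala / CGU Arg — nonsynonymous.
Codon 7: CCA Pro / CCA Pro — identical.
Codon 8: GGA Gly / GGA Gly — identical.
Codon 9: UCA Ser / UCG Ser — synonymous.
Synonymous differences: 2.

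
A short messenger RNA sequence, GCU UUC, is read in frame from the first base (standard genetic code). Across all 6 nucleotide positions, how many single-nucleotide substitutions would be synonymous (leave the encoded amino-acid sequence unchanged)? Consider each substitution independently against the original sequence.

Codon 1 (GCU, Ala): 3 synonymous substitutions.
Codon 2 (UUC, Phe): 1 synonymous substitution.
Total: 3 + 1 = 4.

4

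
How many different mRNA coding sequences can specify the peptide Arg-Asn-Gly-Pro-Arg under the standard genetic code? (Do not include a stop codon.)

Arg: 6 codons.
Asn: 2 codons.
Gly: 4 codons.
Pro: 4 codons.
Arg: 6 codons.
6 × 2 × 4 × 4 × 6 = 1152.

1152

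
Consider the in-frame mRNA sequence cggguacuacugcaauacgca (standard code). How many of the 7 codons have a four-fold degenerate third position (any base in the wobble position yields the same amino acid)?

Codon 1 CGG (Arg): third position 4-fold.
Codon 2 GUA (Val): third position 4-fold.
Codon 3 CUA (Leu): third position 4-fold.
Codon 4 CUG (Leu): third position 4-fold.
Codon 5 CAA (Gln): third position 2-fold.
Codon 6 UAC (Tyr): third position 2-fold.
Codon 7 GCA (Ala): third position 4-fold.
Four-fold degenerate third positions: 5.

5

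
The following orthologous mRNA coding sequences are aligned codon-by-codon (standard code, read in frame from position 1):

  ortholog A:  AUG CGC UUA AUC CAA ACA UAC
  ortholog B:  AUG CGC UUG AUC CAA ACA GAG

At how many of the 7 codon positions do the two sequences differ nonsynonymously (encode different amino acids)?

Codon 1: AUG Met / AUG Met — identical.
Codon 2: CGC Arg / CGC Arg — identical.
Codon 3: UUA Leu / UUG Leu — synonymous.
Codon 4: AUC Ile / AUC Ile — identical.
Codon 5: CAA Gln / CAA Gln — identical.
Codon 6: ACA Thr / ACA Thr — identical.
Codon 7: UAC Tyr / GAG Glu — nonsynonymous.
Nonsynonymous differences: 1.

1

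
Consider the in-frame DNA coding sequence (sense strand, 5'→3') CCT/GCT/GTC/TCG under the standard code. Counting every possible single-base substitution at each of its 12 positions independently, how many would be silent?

12

Codon 1 (CCT, Pro): 3 synonymous substitutions.
Codon 2 (GCT, Ala): 3 synonymous substitutions.
Codon 3 (GTC, Val): 3 synonymous substitutions.
Codon 4 (TCG, Ser): 3 synonymous substitutions.
Total: 3 + 3 + 3 + 3 = 12.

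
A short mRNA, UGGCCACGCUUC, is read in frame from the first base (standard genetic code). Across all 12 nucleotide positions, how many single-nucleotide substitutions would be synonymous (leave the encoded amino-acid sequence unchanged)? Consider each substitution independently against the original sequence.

7

Codon 1 (UGG, Trp): 0 synonymous substitutions.
Codon 2 (CCA, Pro): 3 synonymous substitutions.
Codon 3 (CGC, Arg): 3 synonymous substitutions.
Codon 4 (UUC, Phe): 1 synonymous substitution.
Total: 0 + 3 + 3 + 1 = 7.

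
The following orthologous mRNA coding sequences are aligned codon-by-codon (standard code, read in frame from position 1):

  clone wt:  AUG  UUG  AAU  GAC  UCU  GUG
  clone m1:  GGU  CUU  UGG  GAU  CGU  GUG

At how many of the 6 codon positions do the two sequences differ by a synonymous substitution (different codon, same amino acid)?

Codon 1: AUG Met / GGU Gly — nonsynonymous.
Codon 2: UUG Leu / CUU Leu — synonymous.
Codon 3: AAU Asn / UGG Trp — nonsynonymous.
Codon 4: GAC Asp / GAU Asp — synonymous.
Codon 5: UCU Ser / CGU Arg — nonsynonymous.
Codon 6: GUG Val / GUG Val — identical.
Synonymous differences: 2.

2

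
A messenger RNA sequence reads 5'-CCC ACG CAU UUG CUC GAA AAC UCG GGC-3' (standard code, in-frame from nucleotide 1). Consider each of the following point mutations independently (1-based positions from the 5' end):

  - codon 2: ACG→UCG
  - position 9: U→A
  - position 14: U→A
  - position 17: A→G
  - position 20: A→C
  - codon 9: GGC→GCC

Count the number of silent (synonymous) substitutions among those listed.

Codon 2: ACG (Thr) → UCG (Ser) — missense.
Codon 3: CAU (His) → CAA (Gln) — missense.
Codon 5: CUC (Leu) → CAC (His) — missense.
Codon 6: GAA (Glu) → GGA (Gly) — missense.
Codon 7: AAC (Asn) → ACC (Thr) — missense.
Codon 9: GGC (Gly) → GCC (Ala) — missense.
Synonymous: 0 of 6.

0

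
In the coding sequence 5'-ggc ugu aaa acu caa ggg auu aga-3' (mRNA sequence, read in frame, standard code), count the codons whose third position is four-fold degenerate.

Codon 1 GGC (Gly): third position 4-fold.
Codon 2 UGU (Cys): third position 2-fold.
Codon 3 AAA (Lys): third position 2-fold.
Codon 4 ACU (Thr): third position 4-fold.
Codon 5 CAA (Gln): third position 2-fold.
Codon 6 GGG (Gly): third position 4-fold.
Codon 7 AUU (Ile): third position 3-fold.
Codon 8 AGA (Arg): third position 2-fold.
Four-fold degenerate third positions: 3.

3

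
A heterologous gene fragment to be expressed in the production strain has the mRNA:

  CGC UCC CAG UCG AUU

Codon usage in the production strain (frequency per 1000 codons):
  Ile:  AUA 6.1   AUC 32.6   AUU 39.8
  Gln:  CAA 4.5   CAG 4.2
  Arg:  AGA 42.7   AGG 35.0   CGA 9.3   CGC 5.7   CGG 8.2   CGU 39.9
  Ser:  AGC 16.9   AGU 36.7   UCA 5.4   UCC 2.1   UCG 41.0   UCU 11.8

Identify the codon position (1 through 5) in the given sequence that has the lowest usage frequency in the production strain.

Codon 1 CGC (Arg): 5.7 per 1000.
Codon 2 UCC (Ser): 2.1 per 1000.
Codon 3 CAG (Gln): 4.2 per 1000.
Codon 4 UCG (Ser): 41.0 per 1000.
Codon 5 AUU (Ile): 39.8 per 1000.
Lowest frequency is 2.1 at codon 2.

2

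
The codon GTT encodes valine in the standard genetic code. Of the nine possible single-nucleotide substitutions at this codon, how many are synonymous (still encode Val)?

3

Position 1: none → 0 synonymous.
Position 2: none → 0 synonymous.
Position 3: GTC, GTA, GTG → 3 synonymous.
Total: 0 + 0 + 3 = 3.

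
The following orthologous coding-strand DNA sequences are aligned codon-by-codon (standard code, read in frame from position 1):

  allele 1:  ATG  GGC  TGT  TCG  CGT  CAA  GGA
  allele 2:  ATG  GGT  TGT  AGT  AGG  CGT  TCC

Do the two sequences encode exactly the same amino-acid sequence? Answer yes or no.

Codon 1: ATG Met / ATG Met — identical.
Codon 2: GGC Gly / GGT Gly — synonymous.
Codon 3: TGT Cys / TGT Cys — identical.
Codon 4: TCG Ser / AGT Ser — synonymous.
Codon 5: CGT Arg / AGG Arg — synonymous.
Codon 6: CAA Gln / CGT Arg — nonsynonymous.
Codon 7: GGA Gly / TCC Ser — nonsynonymous.
Nonsynonymous differences: 2 → different protein.

no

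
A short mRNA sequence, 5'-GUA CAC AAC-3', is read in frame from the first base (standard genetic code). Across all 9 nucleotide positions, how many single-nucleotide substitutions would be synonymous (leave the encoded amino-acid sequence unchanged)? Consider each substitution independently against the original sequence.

Codon 1 (GUA, Val): 3 synonymous substitutions.
Codon 2 (CAC, His): 1 synonymous substitution.
Codon 3 (AAC, Asn): 1 synonymous substitution.
Total: 3 + 1 + 1 = 5.

5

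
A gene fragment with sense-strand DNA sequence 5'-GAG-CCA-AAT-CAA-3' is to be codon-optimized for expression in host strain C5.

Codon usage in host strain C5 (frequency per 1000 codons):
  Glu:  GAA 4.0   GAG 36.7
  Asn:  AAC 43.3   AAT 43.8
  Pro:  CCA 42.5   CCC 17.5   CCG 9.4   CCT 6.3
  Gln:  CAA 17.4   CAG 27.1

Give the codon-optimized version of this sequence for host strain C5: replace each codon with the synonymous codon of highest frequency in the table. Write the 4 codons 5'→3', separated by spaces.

GAG CCA AAT CAG

Codon 1 (Glu): best is GAG at 36.7.
Codon 2 (Pro): best is CCA at 42.5.
Codon 3 (Asn): best is AAT at 43.8.
Codon 4 (Gln): best is CAG at 27.1.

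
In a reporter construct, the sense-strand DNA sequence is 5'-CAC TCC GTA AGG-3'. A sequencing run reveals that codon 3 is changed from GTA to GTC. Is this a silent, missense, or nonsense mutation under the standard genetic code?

Position 9 falls in codon 3: GTA → Val.
After the substitution the codon is GTC → Val.
Both encode Val, so the change is synonymous.

silent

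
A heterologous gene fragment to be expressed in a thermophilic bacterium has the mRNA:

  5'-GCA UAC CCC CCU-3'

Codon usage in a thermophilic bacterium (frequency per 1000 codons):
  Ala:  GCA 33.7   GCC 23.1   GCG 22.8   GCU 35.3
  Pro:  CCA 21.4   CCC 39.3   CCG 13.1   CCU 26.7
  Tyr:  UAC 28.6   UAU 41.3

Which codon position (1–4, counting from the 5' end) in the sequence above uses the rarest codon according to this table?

Codon 1 GCA (Ala): 33.7 per 1000.
Codon 2 UAC (Tyr): 28.6 per 1000.
Codon 3 CCC (Pro): 39.3 per 1000.
Codon 4 CCU (Pro): 26.7 per 1000.
Lowest frequency is 26.7 at codon 4.

4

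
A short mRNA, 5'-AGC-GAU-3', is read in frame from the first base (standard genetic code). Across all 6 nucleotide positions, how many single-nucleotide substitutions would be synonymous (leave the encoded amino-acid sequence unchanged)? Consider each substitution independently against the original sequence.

2

Codon 1 (AGC, Ser): 1 synonymous substitution.
Codon 2 (GAU, Asp): 1 synonymous substitution.
Total: 1 + 1 = 2.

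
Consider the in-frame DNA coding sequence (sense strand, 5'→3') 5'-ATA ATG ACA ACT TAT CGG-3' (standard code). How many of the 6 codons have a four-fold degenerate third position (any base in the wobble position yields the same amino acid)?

3

Codon 1 ATA (Ile): third position 3-fold.
Codon 2 ATG (Met): third position 1-fold.
Codon 3 ACA (Thr): third position 4-fold.
Codon 4 ACT (Thr): third position 4-fold.
Codon 5 TAT (Tyr): third position 2-fold.
Codon 6 CGG (Arg): third position 4-fold.
Four-fold degenerate third positions: 3.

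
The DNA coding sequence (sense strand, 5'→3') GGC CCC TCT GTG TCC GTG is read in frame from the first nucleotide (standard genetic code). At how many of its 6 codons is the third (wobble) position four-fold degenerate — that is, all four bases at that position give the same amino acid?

Codon 1 GGC (Gly): third position 4-fold.
Codon 2 CCC (Pro): third position 4-fold.
Codon 3 TCT (Ser): third position 4-fold.
Codon 4 GTG (Val): third position 4-fold.
Codon 5 TCC (Ser): third position 4-fold.
Codon 6 GTG (Val): third position 4-fold.
Four-fold degenerate third positions: 6.

6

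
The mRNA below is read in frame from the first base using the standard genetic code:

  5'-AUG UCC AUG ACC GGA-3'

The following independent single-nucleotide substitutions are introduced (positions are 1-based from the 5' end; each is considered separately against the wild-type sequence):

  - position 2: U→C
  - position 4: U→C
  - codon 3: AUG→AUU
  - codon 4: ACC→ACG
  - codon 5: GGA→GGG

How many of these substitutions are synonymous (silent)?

Codon 1: AUG (Met) → ACG (Thr) — missense.
Codon 2: UCC (Ser) → CCC (Pro) — missense.
Codon 3: AUG (Met) → AUU (Ile) — missense.
Codon 4: ACC (Thr) → ACG (Thr) — synonymous.
Codon 5: GGA (Gly) → GGG (Gly) — synonymous.
Synonymous: 2 of 5.

2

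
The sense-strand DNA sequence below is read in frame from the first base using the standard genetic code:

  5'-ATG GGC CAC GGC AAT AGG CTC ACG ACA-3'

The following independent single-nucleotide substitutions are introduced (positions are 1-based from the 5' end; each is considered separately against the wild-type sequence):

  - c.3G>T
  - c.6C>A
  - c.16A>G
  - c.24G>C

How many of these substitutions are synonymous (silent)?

Codon 1: ATG (Met) → ATT (Ile) — missense.
Codon 2: GGC (Gly) → GGA (Gly) — synonymous.
Codon 6: AGG (Arg) → GGG (Gly) — missense.
Codon 8: ACG (Thr) → ACC (Thr) — synonymous.
Synonymous: 2 of 4.

2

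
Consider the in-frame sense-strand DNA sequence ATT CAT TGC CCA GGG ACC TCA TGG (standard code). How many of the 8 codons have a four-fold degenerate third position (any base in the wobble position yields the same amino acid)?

Codon 1 ATT (Ile): third position 3-fold.
Codon 2 CAT (His): third position 2-fold.
Codon 3 TGC (Cys): third position 2-fold.
Codon 4 CCA (Pro): third position 4-fold.
Codon 5 GGG (Gly): third position 4-fold.
Codon 6 ACC (Thr): third position 4-fold.
Codon 7 TCA (Ser): third position 4-fold.
Codon 8 TGG (Trp): third position 1-fold.
Four-fold degenerate third positions: 4.

4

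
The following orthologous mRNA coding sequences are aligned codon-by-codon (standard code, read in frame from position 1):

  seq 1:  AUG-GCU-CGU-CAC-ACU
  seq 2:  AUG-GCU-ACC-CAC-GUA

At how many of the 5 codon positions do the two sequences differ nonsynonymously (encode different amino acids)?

Codon 1: AUG Met / AUG Met — identical.
Codon 2: GCU Ala / GCU Ala — identical.
Codon 3: CGU Arg / ACC Thr — nonsynonymous.
Codon 4: CAC His / CAC His — identical.
Codon 5: ACU Thr / GUA Val — nonsynonymous.
Nonsynonymous differences: 2.

2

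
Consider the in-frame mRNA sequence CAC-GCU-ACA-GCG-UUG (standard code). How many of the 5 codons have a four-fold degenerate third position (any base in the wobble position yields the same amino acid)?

Codon 1 CAC (His): third position 2-fold.
Codon 2 GCU (Ala): third position 4-fold.
Codon 3 ACA (Thr): third position 4-fold.
Codon 4 GCG (Ala): third position 4-fold.
Codon 5 UUG (Leu): third position 2-fold.
Four-fold degenerate third positions: 3.

3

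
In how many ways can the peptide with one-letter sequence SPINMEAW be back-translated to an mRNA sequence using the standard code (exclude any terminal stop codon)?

1152

Ser: 6 codons.
Pro: 4 codons.
Ile: 3 codons.
Asn: 2 codons.
Met: 1 codon.
Glu: 2 codons.
Ala: 4 codons.
Trp: 1 codon.
6 × 4 × 3 × 2 × 1 × 2 × 4 × 1 = 1152.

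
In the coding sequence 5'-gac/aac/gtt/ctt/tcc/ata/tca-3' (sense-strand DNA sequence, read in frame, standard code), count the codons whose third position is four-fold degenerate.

Codon 1 GAC (Asp): third position 2-fold.
Codon 2 AAC (Asn): third position 2-fold.
Codon 3 GTT (Val): third position 4-fold.
Codon 4 CTT (Leu): third position 4-fold.
Codon 5 TCC (Ser): third position 4-fold.
Codon 6 ATA (Ile): third position 3-fold.
Codon 7 TCA (Ser): third position 4-fold.
Four-fold degenerate third positions: 4.

4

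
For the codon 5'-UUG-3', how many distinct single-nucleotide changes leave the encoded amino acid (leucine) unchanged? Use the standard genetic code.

Position 1: CUG → 1 synonymous.
Position 2: none → 0 synonymous.
Position 3: UUA → 1 synonymous.
Total: 1 + 0 + 1 = 2.

2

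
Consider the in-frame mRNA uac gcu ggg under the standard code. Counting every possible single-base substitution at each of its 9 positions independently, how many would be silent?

7

Codon 1 (UAC, Tyr): 1 synonymous substitution.
Codon 2 (GCU, Ala): 3 synonymous substitutions.
Codon 3 (GGG, Gly): 3 synonymous substitutions.
Total: 1 + 3 + 3 = 7.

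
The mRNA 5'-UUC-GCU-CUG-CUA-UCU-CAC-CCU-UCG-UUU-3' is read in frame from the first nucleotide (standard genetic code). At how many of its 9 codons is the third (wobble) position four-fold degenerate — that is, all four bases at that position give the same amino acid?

6

Codon 1 UUC (Phe): third position 2-fold.
Codon 2 GCU (Ala): third position 4-fold.
Codon 3 CUG (Leu): third position 4-fold.
Codon 4 CUA (Leu): third position 4-fold.
Codon 5 UCU (Ser): third position 4-fold.
Codon 6 CAC (His): third position 2-fold.
Codon 7 CCU (Pro): third position 4-fold.
Codon 8 UCG (Ser): third position 4-fold.
Codon 9 UUU (Phe): third position 2-fold.
Four-fold degenerate third positions: 6.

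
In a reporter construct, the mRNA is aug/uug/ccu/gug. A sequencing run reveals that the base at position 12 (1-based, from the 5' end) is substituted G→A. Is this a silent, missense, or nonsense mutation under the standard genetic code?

silent

Position 12 falls in codon 4: GUG → Val.
After the substitution the codon is GUA → Val.
Both encode Val, so the change is synonymous.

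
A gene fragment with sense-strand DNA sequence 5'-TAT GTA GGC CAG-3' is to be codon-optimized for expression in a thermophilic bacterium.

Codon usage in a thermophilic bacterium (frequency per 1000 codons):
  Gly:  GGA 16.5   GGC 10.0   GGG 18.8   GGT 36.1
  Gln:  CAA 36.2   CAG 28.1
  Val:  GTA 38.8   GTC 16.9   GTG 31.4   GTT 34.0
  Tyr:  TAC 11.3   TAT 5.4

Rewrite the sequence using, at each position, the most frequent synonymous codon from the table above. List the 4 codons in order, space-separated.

Codon 1 (Tyr): best is TAC at 11.3.
Codon 2 (Val): best is GTA at 38.8.
Codon 3 (Gly): best is GGT at 36.1.
Codon 4 (Gln): best is CAA at 36.2.

TAC GTA GGT CAA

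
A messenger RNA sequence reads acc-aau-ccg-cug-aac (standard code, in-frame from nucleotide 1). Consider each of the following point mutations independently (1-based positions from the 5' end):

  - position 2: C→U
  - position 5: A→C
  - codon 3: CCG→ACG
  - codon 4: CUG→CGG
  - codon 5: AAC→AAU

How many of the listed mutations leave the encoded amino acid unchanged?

1

Codon 1: ACC (Thr) → AUC (Ile) — missense.
Codon 2: AAU (Asn) → ACU (Thr) — missense.
Codon 3: CCG (Pro) → ACG (Thr) — missense.
Codon 4: CUG (Leu) → CGG (Arg) — missense.
Codon 5: AAC (Asn) → AAU (Asn) — synonymous.
Synonymous: 1 of 5.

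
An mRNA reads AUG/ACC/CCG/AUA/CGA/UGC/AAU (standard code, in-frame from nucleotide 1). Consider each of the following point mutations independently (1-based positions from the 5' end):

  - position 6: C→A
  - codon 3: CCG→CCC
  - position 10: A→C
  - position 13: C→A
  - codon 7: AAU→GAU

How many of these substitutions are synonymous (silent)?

3

Codon 2: ACC (Thr) → ACA (Thr) — synonymous.
Codon 3: CCG (Pro) → CCC (Pro) — synonymous.
Codon 4: AUA (Ile) → CUA (Leu) — missense.
Codon 5: CGA (Arg) → AGA (Arg) — synonymous.
Codon 7: AAU (Asn) → GAU (Asp) — missense.
Synonymous: 3 of 5.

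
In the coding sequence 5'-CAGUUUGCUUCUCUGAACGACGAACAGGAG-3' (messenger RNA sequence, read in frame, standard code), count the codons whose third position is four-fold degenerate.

3

Codon 1 CAG (Gln): third position 2-fold.
Codon 2 UUU (Phe): third position 2-fold.
Codon 3 GCU (Ala): third position 4-fold.
Codon 4 UCU (Ser): third position 4-fold.
Codon 5 CUG (Leu): third position 4-fold.
Codon 6 AAC (Asn): third position 2-fold.
Codon 7 GAC (Asp): third position 2-fold.
Codon 8 GAA (Glu): third position 2-fold.
Codon 9 CAG (Gln): third position 2-fold.
Codon 10 GAG (Glu): third position 2-fold.
Four-fold degenerate third positions: 3.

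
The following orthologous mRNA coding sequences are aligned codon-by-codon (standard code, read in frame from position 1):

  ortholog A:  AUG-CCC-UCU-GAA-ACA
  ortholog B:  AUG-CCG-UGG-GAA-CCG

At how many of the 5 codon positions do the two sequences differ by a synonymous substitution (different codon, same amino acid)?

1

Codon 1: AUG Met / AUG Met — identical.
Codon 2: CCC Pro / CCG Pro — synonymous.
Codon 3: UCU Ser / UGG Trp — nonsynonymous.
Codon 4: GAA Glu / GAA Glu — identical.
Codon 5: ACA Thr / CCG Pro — nonsynonymous.
Synonymous differences: 1.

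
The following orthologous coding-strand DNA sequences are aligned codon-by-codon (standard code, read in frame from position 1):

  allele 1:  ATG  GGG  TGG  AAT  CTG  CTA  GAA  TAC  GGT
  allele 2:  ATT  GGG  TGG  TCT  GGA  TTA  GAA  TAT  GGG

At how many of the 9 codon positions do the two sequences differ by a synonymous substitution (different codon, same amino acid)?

3

Codon 1: ATG Met / ATT Ile — nonsynonymous.
Codon 2: GGG Gly / GGG Gly — identical.
Codon 3: TGG Trp / TGG Trp — identical.
Codon 4: AAT Asn / TCT Ser — nonsynonymous.
Codon 5: CTG Leu / GGA Gly — nonsynonymous.
Codon 6: CTA Leu / TTA Leu — synonymous.
Codon 7: GAA Glu / GAA Glu — identical.
Codon 8: TAC Tyr / TAT Tyr — synonymous.
Codon 9: GGT Gly / GGG Gly — synonymous.
Synonymous differences: 3.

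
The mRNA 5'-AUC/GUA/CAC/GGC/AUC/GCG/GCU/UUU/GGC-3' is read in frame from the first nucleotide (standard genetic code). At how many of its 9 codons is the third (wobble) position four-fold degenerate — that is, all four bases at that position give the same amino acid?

Codon 1 AUC (Ile): third position 3-fold.
Codon 2 GUA (Val): third position 4-fold.
Codon 3 CAC (His): third position 2-fold.
Codon 4 GGC (Gly): third position 4-fold.
Codon 5 AUC (Ile): third position 3-fold.
Codon 6 GCG (Ala): third position 4-fold.
Codon 7 GCU (Ala): third position 4-fold.
Codon 8 UUU (Phe): third position 2-fold.
Codon 9 GGC (Gly): third position 4-fold.
Four-fold degenerate third positions: 5.

5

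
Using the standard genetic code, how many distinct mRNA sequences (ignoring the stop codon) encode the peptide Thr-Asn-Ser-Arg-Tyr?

Thr: 4 codons.
Asn: 2 codons.
Ser: 6 codons.
Arg: 6 codons.
Tyr: 2 codons.
4 × 2 × 6 × 6 × 2 = 576.

576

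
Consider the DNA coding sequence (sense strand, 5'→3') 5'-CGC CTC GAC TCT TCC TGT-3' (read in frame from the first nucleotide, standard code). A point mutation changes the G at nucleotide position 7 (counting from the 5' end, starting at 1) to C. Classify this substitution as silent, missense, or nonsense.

missense

Position 7 falls in codon 3: GAC → Asp.
After the substitution the codon is CAC → His.
Asp ≠ His, so this is a missense mutation.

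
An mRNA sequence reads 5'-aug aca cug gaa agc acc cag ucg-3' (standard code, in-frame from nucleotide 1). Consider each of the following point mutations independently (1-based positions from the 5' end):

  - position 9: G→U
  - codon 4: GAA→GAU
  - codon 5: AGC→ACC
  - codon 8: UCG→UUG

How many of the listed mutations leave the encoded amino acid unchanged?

1

Codon 3: CUG (Leu) → CUU (Leu) — synonymous.
Codon 4: GAA (Glu) → GAU (Asp) — missense.
Codon 5: AGC (Ser) → ACC (Thr) — missense.
Codon 8: UCG (Ser) → UUG (Leu) — missense.
Synonymous: 1 of 4.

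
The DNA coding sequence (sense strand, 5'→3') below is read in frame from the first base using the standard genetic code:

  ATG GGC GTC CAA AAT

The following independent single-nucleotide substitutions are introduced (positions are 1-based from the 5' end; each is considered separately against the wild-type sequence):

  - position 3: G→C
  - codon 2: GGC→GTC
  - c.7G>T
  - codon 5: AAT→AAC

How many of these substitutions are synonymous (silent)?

1

Codon 1: ATG (Met) → ATC (Ile) — missense.
Codon 2: GGC (Gly) → GTC (Val) — missense.
Codon 3: GTC (Val) → TTC (Phe) — missense.
Codon 5: AAT (Asn) → AAC (Asn) — synonymous.
Synonymous: 1 of 4.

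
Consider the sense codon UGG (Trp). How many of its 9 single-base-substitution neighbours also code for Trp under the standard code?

Position 1: none → 0 synonymous.
Position 2: none → 0 synonymous.
Position 3: none → 0 synonymous.
Total: 0 + 0 + 0 = 0.

0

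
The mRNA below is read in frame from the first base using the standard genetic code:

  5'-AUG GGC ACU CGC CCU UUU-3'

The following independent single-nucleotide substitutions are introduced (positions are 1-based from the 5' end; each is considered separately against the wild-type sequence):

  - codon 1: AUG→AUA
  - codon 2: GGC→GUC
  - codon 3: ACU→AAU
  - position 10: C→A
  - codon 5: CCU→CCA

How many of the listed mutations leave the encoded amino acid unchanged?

1

Codon 1: AUG (Met) → AUA (Ile) — missense.
Codon 2: GGC (Gly) → GUC (Val) — missense.
Codon 3: ACU (Thr) → AAU (Asn) — missense.
Codon 4: CGC (Arg) → AGC (Ser) — missense.
Codon 5: CCU (Pro) → CCA (Pro) — synonymous.
Synonymous: 1 of 5.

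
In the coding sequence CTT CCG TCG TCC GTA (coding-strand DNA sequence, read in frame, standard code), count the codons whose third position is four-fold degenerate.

Codon 1 CTT (Leu): third position 4-fold.
Codon 2 CCG (Pro): third position 4-fold.
Codon 3 TCG (Ser): third position 4-fold.
Codon 4 TCC (Ser): third position 4-fold.
Codon 5 GTA (Val): third position 4-fold.
Four-fold degenerate third positions: 5.

5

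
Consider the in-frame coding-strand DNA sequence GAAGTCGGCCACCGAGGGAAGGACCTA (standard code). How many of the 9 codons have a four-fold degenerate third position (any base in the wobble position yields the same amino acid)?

Codon 1 GAA (Glu): third position 2-fold.
Codon 2 GTC (Val): third position 4-fold.
Codon 3 GGC (Gly): third position 4-fold.
Codon 4 CAC (His): third position 2-fold.
Codon 5 CGA (Arg): third position 4-fold.
Codon 6 GGG (Gly): third position 4-fold.
Codon 7 AAG (Lys): third position 2-fold.
Codon 8 GAC (Asp): third position 2-fold.
Codon 9 CTA (Leu): third position 4-fold.
Four-fold degenerate third positions: 5.

5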